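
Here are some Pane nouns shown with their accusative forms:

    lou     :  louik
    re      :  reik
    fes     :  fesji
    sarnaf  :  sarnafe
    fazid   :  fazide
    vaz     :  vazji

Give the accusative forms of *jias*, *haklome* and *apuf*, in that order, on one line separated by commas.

Looking at the final sound of each stem: -ji when the stem ends in a sibilant (*fes*, *vaz*); -e when the stem ends in a non-sibilant consonant (*sarnaf*, *fazid*); -ik when the stem ends in a vowel (*lou*, *re*).
*jias* — final sound /s/ (a sibilant) → -ji → *jiasji*.
*haklome* — final sound /e/ (a vowel) → -ik → *haklomeik*.
Since the final sound of *apuf* is /f/ (a non-sibilant consonant), it takes -e, giving *apufe*.

jiasji, haklomeik, apufe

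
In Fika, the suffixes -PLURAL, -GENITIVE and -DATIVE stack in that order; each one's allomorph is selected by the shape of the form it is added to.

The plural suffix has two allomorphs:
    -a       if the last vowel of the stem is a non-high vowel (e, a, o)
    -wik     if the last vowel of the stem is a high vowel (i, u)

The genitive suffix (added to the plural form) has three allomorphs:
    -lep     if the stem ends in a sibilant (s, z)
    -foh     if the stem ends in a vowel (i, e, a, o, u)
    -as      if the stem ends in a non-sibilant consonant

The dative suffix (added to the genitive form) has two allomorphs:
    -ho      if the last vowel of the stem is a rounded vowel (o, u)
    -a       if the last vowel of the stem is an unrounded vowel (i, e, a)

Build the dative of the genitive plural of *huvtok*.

The last vowel of *huvtok* is /o/, which is a non-high vowel, so the plural suffix is -a, giving *huvtoka*.
The plural form *huvtoka*: final sound = /a/, a vowel → -foh → *huvtokafoh*.
The genitive form *huvtokafoh* — last vowel /o/ (a rounded vowel) → -ho → *huvtokafohho*.

huvtokafohho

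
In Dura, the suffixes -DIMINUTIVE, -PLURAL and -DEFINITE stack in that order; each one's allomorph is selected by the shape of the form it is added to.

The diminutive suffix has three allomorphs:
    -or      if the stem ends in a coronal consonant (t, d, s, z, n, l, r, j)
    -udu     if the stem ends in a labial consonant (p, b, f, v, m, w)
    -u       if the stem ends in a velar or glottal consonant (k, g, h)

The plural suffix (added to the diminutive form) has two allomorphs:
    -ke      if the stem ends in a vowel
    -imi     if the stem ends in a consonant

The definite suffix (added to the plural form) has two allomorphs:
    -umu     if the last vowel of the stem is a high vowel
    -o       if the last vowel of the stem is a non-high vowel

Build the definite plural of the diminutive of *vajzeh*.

*vajzeh*: final consonant = /h/, velar/glottal → -u → *vajzehu*.
Since the final sound of the diminutive form *vajzehu* is /u/ (a vowel), it takes -ke, giving *vajzehuke*.
The last vowel of the plural form *vajzehuke* is /e/, which is a non-high vowel, so the definite suffix is -o, giving *vajzehukeo*.

vajzehukeo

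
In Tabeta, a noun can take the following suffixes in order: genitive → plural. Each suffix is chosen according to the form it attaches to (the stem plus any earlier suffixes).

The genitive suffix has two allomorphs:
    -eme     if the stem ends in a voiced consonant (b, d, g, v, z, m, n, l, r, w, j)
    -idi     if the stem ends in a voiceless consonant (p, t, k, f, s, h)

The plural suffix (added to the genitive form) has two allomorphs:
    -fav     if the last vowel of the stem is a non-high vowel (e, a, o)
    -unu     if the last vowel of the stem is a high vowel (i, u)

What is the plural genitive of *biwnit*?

*biwnit*: final consonant = /t/, voiceless → -idi → *biwnitidi*.
Since the last vowel of the genitive form *biwnitidi* is /i/ (a high vowel), it takes -unu, giving *biwnitidiunu*.

biwnitidiunu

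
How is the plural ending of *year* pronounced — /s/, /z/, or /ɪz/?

The stem *year* ends in a voiced non-sibilant sound.
The plural suffix surfaces as /ɪz/ after sibilants, /s/ after other voiceless consonants, and /z/ after other voiced sounds.
So the plural -s on *year* is pronounced /z/.

/z/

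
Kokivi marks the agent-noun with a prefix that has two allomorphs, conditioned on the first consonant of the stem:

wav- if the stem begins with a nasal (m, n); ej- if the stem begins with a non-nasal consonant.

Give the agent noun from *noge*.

*noge*: first consonant = /n/, a nasal → wav- → *wavnoge*.

wavnoge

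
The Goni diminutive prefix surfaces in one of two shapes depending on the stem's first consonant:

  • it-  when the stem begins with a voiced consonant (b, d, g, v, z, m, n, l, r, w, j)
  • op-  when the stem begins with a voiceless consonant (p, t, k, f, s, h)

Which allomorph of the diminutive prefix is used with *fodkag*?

op-

Since the first consonant of *fodkag* is /f/ (voiceless), it takes op-.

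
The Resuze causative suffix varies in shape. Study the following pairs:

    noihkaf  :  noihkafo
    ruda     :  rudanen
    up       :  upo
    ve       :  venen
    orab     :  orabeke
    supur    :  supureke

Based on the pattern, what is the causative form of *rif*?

rifo

The alternation tracks the final sound of the stem — -o when the stem ends in a voiceless consonant (*noihkaf*, *up*); -eke when the stem ends in a voiced consonant (*orab*, *supur*); -nen when the stem ends in a vowel (*ruda*, *ve*).
The final sound of *rif* is /f/, which is a voiceless consonant, so the suffix is -o, giving *rifo*.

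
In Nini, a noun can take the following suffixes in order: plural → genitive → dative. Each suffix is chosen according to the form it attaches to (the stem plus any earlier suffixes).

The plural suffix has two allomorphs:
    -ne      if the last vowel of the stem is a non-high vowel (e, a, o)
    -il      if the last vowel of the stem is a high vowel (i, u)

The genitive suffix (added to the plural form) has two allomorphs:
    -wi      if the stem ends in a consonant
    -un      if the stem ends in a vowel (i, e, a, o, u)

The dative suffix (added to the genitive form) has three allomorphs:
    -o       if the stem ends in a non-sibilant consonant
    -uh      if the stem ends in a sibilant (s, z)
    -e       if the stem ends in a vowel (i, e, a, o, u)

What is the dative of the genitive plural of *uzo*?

*uzo* — last vowel /o/ (a non-high vowel) → -ne → *uzone*.
The plural form *uzone* — final sound /e/ (a vowel) → -un → *uzoneun*.
The genitive form *uzoneun*: final sound = /n/, a non-sibilant consonant → -o → *uzoneuno*.

uzoneuno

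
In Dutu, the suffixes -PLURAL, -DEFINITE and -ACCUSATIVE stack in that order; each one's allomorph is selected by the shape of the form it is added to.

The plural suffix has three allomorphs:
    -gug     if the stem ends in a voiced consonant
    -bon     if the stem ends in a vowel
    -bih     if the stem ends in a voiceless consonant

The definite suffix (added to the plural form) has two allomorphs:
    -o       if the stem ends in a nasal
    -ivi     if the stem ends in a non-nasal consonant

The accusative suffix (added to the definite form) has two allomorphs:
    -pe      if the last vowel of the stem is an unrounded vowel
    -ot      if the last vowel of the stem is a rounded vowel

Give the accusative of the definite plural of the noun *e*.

ebonoot

The final sound of *e* is /e/, which is a vowel, so the plural suffix is -bon, giving *ebon*.
The plural form *ebon* — final consonant /n/ (a nasal) → -o → *ebono*.
Since the last vowel of the definite form *ebono* is /o/ (a rounded vowel), it takes -ot, giving *ebonoot*.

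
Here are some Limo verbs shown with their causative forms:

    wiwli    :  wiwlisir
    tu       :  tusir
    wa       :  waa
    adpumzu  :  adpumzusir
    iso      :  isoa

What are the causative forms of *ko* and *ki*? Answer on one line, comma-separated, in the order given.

The suffix is conditioned by the last vowel: -sir when the last vowel of the stem is a high vowel (*wiwli*, *tu*, *adpumzu*); -a when the last vowel of the stem is a non-high vowel (*wa*, *iso*).
*ko*: last vowel = /o/, a non-high vowel → -a → *koa*.
*ki*: last vowel = /i/, a high vowel → -sir → *kisir*.

koa, kisir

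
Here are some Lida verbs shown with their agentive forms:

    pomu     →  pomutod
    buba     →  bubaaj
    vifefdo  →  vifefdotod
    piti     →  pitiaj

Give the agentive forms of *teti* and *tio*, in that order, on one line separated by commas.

The alternation tracks the last vowel of the stem — -tod when the last vowel of the stem is a rounded vowel (*pomu*, *vifefdo*); -aj when the last vowel of the stem is an unrounded vowel (*buba*, *piti*).
*teti* — last vowel /i/ (an unrounded vowel) → -aj → *tetiaj*.
Since the last vowel of *tio* is /o/ (a rounded vowel), it takes -tod, giving *tiotod*.

tetiaj, tiotod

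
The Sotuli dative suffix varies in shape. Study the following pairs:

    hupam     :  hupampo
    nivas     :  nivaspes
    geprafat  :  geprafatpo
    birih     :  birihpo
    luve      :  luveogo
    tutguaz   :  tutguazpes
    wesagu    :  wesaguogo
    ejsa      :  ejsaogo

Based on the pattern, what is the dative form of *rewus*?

The suffix is conditioned by the final sound: -pes when the stem ends in a sibilant (*nivas*, *tutguaz*); -po when the stem ends in a non-sibilant consonant (*hupam*, *geprafat*, *birih*); -ogo when the stem ends in a vowel (*luve*, *wesagu*, *ejsa*).
Since the final sound of *rewus* is /s/ (a sibilant), it takes -pes, giving *rewuspes*.

rewuspes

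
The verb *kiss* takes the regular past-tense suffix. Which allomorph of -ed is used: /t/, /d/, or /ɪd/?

The stem *kiss* ends in a voiceless consonant other than /t/.
The -ed suffix is realized as /ɪd/ after /t, d/; as /t/ after other voiceless consonants; and as /d/ after other voiced sounds.
So -ed on *kiss* is pronounced /t/.

/t/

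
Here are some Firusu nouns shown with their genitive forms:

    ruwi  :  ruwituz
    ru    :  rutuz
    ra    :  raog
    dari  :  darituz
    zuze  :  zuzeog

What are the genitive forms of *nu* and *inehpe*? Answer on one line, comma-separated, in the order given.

nutuz, inehpeog

The pattern is height harmony: -tuz when the last vowel of the stem is a high vowel (*ruwi*, *ru*, *dari*); -og when the last vowel of the stem is a non-high vowel (*ra*, *zuze*).
*nu*: last vowel = /u/, a high vowel → -tuz → *nutuz*.
*inehpe* — last vowel /e/ (a non-high vowel) → -og → *inehpeog*.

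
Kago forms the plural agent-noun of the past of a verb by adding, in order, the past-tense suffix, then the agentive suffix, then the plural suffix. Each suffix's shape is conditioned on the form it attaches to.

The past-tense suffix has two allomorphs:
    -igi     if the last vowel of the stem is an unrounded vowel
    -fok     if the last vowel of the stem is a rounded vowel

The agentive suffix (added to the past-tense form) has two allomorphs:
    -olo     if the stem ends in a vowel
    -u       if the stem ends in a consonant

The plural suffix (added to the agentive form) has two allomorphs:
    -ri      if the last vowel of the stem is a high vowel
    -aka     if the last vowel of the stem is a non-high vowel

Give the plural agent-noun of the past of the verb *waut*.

wautfokuri

*waut* — last vowel /u/ (a rounded vowel) → -fok → *wautfok*.
The past-tense form *wautfok*: final sound = /k/, a consonant → -u → *wautfoku*.
Since the last vowel of the agentive form *wautfoku* is /u/ (a high vowel), it takes -ri, giving *wautfokuri*.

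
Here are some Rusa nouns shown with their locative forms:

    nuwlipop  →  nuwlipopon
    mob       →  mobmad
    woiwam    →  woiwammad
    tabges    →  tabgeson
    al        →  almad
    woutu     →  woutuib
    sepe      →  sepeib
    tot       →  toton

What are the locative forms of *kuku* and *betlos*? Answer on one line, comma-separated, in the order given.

The suffix is conditioned by the final sound: -on when the stem ends in a voiceless consonant (*nuwlipop*, *tabges*, *tot*); -mad when the stem ends in a voiced consonant (*mob*, *woiwam*, *al*); -ib when the stem ends in a vowel (*woutu*, *sepe*).
*kuku*: final sound = /u/, a vowel → -ib → *kukuib*.
The final sound of *betlos* is /s/, which is a voiceless consonant, so the suffix is -on, giving *betloson*.

kukuib, betloson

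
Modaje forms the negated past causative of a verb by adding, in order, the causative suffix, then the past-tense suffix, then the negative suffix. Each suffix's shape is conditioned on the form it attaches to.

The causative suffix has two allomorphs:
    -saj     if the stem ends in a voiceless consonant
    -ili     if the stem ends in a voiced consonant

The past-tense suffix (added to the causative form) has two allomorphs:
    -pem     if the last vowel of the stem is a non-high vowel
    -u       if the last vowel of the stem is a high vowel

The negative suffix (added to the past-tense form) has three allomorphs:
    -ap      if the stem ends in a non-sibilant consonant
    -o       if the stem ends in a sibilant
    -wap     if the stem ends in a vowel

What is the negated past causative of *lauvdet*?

Since the final consonant of *lauvdet* is /t/ (voiceless), it takes -saj, giving *lauvdetsaj*.
The causative form *lauvdetsaj*: last vowel = /a/, a non-high vowel → -pem → *lauvdetsajpem*.
The final sound of the past-tense form *lauvdetsajpem* is /m/, which is a non-sibilant consonant, so the negative suffix is -ap, giving *lauvdetsajpemap*.

lauvdetsajpemap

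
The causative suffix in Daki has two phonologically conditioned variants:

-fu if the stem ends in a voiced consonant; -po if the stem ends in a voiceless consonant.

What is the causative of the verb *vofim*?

vofimfu

*vofim*: final consonant = /m/, voiced → -fu → *vofimfu*.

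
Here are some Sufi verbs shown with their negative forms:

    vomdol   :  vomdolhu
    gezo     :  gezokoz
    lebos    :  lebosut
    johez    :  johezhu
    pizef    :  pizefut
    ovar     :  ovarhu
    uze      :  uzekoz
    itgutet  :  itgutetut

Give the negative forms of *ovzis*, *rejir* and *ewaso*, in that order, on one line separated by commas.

Looking at the final sound of each stem: -ut when the stem ends in a voiceless consonant (*lebos*, *pizef*, *itgutet*); -hu when the stem ends in a voiced consonant (*vomdol*, *johez*, *ovar*); -koz when the stem ends in a vowel (*gezo*, *uze*).
Since the final sound of *ovzis* is /s/ (a voiceless consonant), it takes -ut, giving *ovzisut*.
*rejir*: final sound = /r/, a voiced consonant → -hu → *rejirhu*.
The final sound of *ewaso* is /o/, which is a vowel, so the suffix is -koz, giving *ewasokoz*.

ovzisut, rejirhu, ewasokoz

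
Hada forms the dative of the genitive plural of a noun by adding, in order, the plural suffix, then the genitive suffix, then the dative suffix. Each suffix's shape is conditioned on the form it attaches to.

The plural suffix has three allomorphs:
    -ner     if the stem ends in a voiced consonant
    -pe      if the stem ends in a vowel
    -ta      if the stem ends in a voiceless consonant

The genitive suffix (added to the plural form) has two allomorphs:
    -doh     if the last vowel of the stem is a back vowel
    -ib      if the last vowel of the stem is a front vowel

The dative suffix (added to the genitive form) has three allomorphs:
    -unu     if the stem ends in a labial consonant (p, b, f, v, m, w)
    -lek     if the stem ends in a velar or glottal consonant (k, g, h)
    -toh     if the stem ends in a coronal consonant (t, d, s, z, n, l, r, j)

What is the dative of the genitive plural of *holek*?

holektadohlek

*holek*: final sound = /k/, a voiceless consonant → -ta → *holekta*.
Since the last vowel of the plural form *holekta* is /a/ (a back vowel), it takes -doh, giving *holektadoh*.
The final consonant of the genitive form *holektadoh* is /h/, which is velar/glottal, so the dative suffix is -lek, giving *holektadohlek*.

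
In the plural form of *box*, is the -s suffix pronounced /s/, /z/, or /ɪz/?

The stem *box* ends in a sibilant (/s, z, ʃ, ʒ, tʃ, dʒ/).
The plural suffix surfaces as /ɪz/ after sibilants, /s/ after other voiceless consonants, and /z/ after other voiced sounds.
So the plural -s on *box* is pronounced /ɪz/.

/ɪz/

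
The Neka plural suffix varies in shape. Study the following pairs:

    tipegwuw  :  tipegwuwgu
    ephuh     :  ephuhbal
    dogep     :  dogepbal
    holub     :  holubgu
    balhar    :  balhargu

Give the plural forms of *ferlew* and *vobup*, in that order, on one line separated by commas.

ferlewgu, vobupbal

Looking at the final consonant of each stem: -bal when the stem ends in a voiceless consonant (*ephuh*, *dogep*); -gu when the stem ends in a voiced consonant (*tipegwuw*, *holub*, *balhar*).
*ferlew*: final consonant = /w/, voiced → -gu → *ferlewgu*.
*vobup*: final consonant = /p/, voiceless → -bal → *vobupbal*.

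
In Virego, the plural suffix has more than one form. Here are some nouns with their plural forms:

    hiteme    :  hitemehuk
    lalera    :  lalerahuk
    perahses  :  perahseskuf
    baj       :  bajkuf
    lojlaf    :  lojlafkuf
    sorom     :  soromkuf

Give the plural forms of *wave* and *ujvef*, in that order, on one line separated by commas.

wavehuk, ujvefkuf

The suffix is conditioned by the final sound: -kuf when the stem ends in a consonant (*perahses*, *baj*, *lojlaf*, *sorom*); -huk when the stem ends in a vowel (*hiteme*, *lalera*).
*wave* — final sound /e/ (a vowel) → -huk → *wavehuk*.
The final sound of *ujvef* is /f/, which is a consonant, so the suffix is -kuf, giving *ujvefkuf*.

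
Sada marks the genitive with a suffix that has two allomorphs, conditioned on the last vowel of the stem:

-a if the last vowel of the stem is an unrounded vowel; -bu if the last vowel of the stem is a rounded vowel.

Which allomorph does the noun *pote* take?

-a

The last vowel of *pote* is /e/, which is an unrounded vowel, so the suffix is -a.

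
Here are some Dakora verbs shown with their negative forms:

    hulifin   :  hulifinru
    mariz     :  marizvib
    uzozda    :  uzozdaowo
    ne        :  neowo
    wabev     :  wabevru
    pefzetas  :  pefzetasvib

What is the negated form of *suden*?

Looking at the final sound of each stem: -vib when the stem ends in a sibilant (*mariz*, *pefzetas*); -ru when the stem ends in a non-sibilant consonant (*hulifin*, *wabev*); -owo when the stem ends in a vowel (*uzozda*, *ne*).
*suden*: final sound = /n/, a non-sibilant consonant → -ru → *sudenru*.

sudenru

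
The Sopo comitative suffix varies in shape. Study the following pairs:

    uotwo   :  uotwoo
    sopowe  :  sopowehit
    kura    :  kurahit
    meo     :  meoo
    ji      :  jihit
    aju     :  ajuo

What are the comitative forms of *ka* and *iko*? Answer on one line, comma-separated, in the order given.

kahit, ikoo

The suffix is conditioned by the last vowel: -o when the last vowel of the stem is a rounded vowel (*uotwo*, *meo*, *aju*); -hit when the last vowel of the stem is an unrounded vowel (*sopowe*, *kura*, *ji*).
*ka* — last vowel /a/ (an unrounded vowel) → -hit → *kahit*.
*iko* — last vowel /o/ (a rounded vowel) → -o → *ikoo*.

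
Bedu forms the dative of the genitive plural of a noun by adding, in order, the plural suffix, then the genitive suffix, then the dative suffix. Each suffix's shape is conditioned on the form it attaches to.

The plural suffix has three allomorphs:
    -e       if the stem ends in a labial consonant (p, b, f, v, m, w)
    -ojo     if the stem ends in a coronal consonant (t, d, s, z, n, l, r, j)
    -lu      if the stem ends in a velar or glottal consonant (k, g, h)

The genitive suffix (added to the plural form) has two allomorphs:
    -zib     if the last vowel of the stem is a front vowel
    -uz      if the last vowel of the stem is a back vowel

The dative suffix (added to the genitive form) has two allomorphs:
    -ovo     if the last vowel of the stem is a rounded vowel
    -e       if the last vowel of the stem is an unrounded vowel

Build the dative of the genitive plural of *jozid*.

*jozid*: final consonant = /d/, coronal → -ojo → *jozidojo*.
The plural form *jozidojo*: last vowel = /o/, a back vowel → -uz → *jozidojouz*.
The last vowel of the genitive form *jozidojouz* is /u/, which is a rounded vowel, so the dative suffix is -ovo, giving *jozidojouzovo*.

jozidojouzovo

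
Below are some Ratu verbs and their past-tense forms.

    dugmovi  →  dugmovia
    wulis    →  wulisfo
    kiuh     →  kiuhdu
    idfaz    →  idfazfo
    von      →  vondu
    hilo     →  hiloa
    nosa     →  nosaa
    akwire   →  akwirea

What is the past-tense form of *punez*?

The suffix is conditioned by the final sound: -fo when the stem ends in a sibilant (*wulis*, *idfaz*); -du when the stem ends in a non-sibilant consonant (*kiuh*, *von*); -a when the stem ends in a vowel (*dugmovi*, *hilo*, *nosa*, *akwire*).
The final sound of *punez* is /z/, which is a sibilant, so the suffix is -fo, giving *punezfo*.

punezfo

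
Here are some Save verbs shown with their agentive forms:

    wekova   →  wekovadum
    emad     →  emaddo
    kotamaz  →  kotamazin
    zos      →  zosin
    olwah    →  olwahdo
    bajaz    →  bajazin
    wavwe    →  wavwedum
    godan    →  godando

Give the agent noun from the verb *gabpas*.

gabpasin

Looking at the final sound of each stem: -in when the stem ends in a sibilant (*kotamaz*, *zos*, *bajaz*); -do when the stem ends in a non-sibilant consonant (*emad*, *olwah*, *godan*); -dum when the stem ends in a vowel (*wekova*, *wavwe*).
Since the final sound of *gabpas* is /s/ (a sibilant), it takes -in, giving *gabpasin*.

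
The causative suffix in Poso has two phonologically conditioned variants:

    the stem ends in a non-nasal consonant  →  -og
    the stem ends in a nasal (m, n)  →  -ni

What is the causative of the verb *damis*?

*damis*: final consonant = /s/, non-nasal → -og → *damisog*.

damisog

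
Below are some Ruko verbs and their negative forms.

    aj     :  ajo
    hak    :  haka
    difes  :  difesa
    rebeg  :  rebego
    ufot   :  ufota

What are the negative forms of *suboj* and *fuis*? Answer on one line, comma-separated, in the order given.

The alternation tracks the final consonant of the stem — -a when the stem ends in a voiceless consonant (*hak*, *difes*, *ufot*); -o when the stem ends in a voiced consonant (*aj*, *rebeg*).
*suboj* — final consonant /j/ (voiced) → -o → *subojo*.
*fuis* — final consonant /s/ (voiceless) → -a → *fuisa*.

subojo, fuisa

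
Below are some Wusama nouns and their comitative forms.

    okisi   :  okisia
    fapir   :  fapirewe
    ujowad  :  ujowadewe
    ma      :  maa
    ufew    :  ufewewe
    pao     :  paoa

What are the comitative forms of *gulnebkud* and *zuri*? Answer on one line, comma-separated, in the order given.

gulnebkudewe, zuria

The alternation tracks the final sound of the stem — -ewe when the stem ends in a consonant (*fapir*, *ujowad*, *ufew*); -a when the stem ends in a vowel (*okisi*, *ma*, *pao*).
*gulnebkud*: final sound = /d/, a consonant → -ewe → *gulnebkudewe*.
The final sound of *zuri* is /i/, which is a vowel, so the suffix is -a, giving *zuria*.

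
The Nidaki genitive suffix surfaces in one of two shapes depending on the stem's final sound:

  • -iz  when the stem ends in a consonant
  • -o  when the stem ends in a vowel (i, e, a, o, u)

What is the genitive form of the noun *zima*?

zimao

Since the final sound of *zima* is /a/ (a vowel), it takes -o, giving *zimao*.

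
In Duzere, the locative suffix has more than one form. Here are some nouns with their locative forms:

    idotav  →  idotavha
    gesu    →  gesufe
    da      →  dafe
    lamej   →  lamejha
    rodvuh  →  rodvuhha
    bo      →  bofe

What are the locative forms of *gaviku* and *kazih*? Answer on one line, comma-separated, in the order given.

Looking at the final sound of each stem: -ha when the stem ends in a consonant (*idotav*, *lamej*, *rodvuh*); -fe when the stem ends in a vowel (*gesu*, *da*, *bo*).
*gaviku* — final sound /u/ (a vowel) → -fe → *gavikufe*.
Since the final sound of *kazih* is /h/ (a consonant), it takes -ha, giving *kazihha*.

gavikufe, kazihha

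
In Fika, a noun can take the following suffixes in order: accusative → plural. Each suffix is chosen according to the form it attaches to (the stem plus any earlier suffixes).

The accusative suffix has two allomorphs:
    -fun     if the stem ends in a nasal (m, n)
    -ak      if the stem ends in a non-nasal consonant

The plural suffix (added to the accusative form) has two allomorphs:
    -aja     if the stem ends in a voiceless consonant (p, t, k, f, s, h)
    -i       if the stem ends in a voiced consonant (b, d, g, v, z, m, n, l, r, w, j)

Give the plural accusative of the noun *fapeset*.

*fapeset*: final consonant = /t/, non-nasal → -ak → *fapesetak*.
Since the final consonant of the accusative form *fapesetak* is /k/ (voiceless), it takes -aja, giving *fapesetakaja*.

fapesetakaja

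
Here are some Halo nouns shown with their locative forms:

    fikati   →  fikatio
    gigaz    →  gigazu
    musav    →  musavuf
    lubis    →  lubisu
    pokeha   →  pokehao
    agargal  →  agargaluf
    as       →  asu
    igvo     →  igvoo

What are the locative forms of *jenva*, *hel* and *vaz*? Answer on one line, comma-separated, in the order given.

jenvao, heluf, vazu

The pattern is sibilance of the final sound: -u when the stem ends in a sibilant (*gigaz*, *lubis*, *as*); -uf when the stem ends in a non-sibilant consonant (*musav*, *agargal*); -o when the stem ends in a vowel (*fikati*, *pokeha*, *igvo*).
*jenva*: final sound = /a/, a vowel → -o → *jenvao*.
The final sound of *hel* is /l/, which is a non-sibilant consonant, so the suffix is -uf, giving *heluf*.
Since the final sound of *vaz* is /z/ (a sibilant), it takes -u, giving *vazu*.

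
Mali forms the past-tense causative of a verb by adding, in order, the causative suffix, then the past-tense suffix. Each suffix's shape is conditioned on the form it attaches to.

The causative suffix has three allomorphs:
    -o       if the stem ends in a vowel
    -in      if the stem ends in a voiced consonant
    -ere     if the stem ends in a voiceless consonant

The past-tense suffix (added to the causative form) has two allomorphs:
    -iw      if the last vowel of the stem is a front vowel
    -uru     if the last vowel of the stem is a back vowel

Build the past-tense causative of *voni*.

voniouru

The final sound of *voni* is /i/, which is a vowel, so the causative suffix is -o, giving *vonio*.
Since the last vowel of the causative form *vonio* is /o/ (a back vowel), it takes -uru, giving *voniouru*.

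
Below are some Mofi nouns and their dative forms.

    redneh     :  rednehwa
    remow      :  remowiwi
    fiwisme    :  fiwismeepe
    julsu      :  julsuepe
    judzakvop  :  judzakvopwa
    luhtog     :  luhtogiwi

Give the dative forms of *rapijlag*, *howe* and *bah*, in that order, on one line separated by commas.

rapijlagiwi, howeepe, bahwa

Looking at the final sound of each stem: -wa when the stem ends in a voiceless consonant (*redneh*, *judzakvop*); -iwi when the stem ends in a voiced consonant (*remow*, *luhtog*); -epe when the stem ends in a vowel (*fiwisme*, *julsu*).
*rapijlag* — final sound /g/ (a voiced consonant) → -iwi → *rapijlagiwi*.
*howe*: final sound = /e/, a vowel → -epe → *howeepe*.
The final sound of *bah* is /h/, which is a voiceless consonant, so the suffix is -wa, giving *bahwa*.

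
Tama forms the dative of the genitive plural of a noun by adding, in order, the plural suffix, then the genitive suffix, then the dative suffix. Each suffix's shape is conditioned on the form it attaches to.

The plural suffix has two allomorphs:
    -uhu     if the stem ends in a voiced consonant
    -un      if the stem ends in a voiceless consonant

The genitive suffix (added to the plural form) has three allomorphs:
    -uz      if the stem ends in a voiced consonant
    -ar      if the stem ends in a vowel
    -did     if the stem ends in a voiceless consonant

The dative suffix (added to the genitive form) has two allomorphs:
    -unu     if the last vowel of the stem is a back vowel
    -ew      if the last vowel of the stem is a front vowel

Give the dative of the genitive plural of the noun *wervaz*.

Since the final consonant of *wervaz* is /z/ (voiced), it takes -uhu, giving *wervazuhu*.
The plural form *wervazuhu*: final sound = /u/, a vowel → -ar → *wervazuhuar*.
The genitive form *wervazuhuar* — last vowel /a/ (a back vowel) → -unu → *wervazuhuarunu*.

wervazuhuarunu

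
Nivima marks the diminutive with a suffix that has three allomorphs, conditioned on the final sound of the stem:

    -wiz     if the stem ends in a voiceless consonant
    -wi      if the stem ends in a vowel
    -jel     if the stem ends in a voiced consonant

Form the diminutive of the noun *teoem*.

The final sound of *teoem* is /m/, which is a voiced consonant, so the suffix is -jel, giving *teoemjel*.

teoemjel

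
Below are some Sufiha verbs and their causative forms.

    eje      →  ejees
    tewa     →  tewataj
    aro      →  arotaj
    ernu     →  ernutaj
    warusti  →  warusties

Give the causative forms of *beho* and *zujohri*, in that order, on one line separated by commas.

The pattern is front/back vowel harmony: -es when the last vowel of the stem is a front vowel (*eje*, *warusti*); -taj when the last vowel of the stem is a back vowel (*tewa*, *aro*, *ernu*).
Since the last vowel of *beho* is /o/ (a back vowel), it takes -taj, giving *behotaj*.
*zujohri*: last vowel = /i/, a front vowel → -es → *zujohries*.

behotaj, zujohries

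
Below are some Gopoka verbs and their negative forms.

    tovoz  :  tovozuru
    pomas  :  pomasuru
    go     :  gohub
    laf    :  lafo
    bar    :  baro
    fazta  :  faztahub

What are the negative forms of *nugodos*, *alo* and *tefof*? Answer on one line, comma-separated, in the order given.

Looking at the final sound of each stem: -uru when the stem ends in a sibilant (*tovoz*, *pomas*); -o when the stem ends in a non-sibilant consonant (*laf*, *bar*); -hub when the stem ends in a vowel (*go*, *fazta*).
Since the final sound of *nugodos* is /s/ (a sibilant), it takes -uru, giving *nugodosuru*.
*alo* — final sound /o/ (a vowel) → -hub → *alohub*.
Since the final sound of *tefof* is /f/ (a non-sibilant consonant), it takes -o, giving *tefofo*.

nugodosuru, alohub, tefofo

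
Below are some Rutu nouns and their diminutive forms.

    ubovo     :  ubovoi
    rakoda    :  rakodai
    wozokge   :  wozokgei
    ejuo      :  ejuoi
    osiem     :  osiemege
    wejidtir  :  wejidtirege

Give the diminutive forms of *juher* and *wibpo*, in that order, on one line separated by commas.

The alternation tracks the final sound of the stem — -ege when the stem ends in a consonant (*osiem*, *wejidtir*); -i when the stem ends in a vowel (*ubovo*, *rakoda*, *wozokge*, *ejuo*).
The final sound of *juher* is /r/, which is a consonant, so the suffix is -ege, giving *juherege*.
The final sound of *wibpo* is /o/, which is a vowel, so the suffix is -i, giving *wibpoi*.

juherege, wibpoi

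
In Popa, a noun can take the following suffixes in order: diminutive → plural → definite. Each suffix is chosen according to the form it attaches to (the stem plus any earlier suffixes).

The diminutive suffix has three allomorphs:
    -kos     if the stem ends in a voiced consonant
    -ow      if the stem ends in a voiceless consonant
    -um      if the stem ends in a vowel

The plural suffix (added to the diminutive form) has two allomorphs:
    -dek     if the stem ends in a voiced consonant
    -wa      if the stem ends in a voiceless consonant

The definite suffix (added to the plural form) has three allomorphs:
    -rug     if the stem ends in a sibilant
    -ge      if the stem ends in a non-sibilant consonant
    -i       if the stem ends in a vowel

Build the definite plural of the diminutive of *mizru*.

*mizru* — final sound /u/ (a vowel) → -um → *mizruum*.
The diminutive form *mizruum*: final consonant = /m/, voiced → -dek → *mizruumdek*.
The plural form *mizruumdek* — final sound /k/ (a non-sibilant consonant) → -ge → *mizruumdekge*.

mizruumdekge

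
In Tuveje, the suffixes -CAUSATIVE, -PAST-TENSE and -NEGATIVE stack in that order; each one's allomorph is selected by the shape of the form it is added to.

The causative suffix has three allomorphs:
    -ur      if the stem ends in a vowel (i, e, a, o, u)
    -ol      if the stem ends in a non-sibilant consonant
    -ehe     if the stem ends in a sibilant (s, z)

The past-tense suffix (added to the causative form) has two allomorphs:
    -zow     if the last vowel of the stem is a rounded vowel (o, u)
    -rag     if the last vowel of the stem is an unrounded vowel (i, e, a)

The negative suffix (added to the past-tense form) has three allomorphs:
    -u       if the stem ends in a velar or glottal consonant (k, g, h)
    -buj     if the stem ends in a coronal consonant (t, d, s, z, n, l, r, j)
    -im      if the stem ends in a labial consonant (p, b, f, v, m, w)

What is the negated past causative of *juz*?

*juz* — final sound /z/ (a sibilant) → -ehe → *juzehe*.
The causative form *juzehe* — last vowel /e/ (an unrounded vowel) → -rag → *juzeherag*.
The past-tense form *juzeherag* — final consonant /g/ (velar/glottal) → -u → *juzeheragu*.

juzeheragu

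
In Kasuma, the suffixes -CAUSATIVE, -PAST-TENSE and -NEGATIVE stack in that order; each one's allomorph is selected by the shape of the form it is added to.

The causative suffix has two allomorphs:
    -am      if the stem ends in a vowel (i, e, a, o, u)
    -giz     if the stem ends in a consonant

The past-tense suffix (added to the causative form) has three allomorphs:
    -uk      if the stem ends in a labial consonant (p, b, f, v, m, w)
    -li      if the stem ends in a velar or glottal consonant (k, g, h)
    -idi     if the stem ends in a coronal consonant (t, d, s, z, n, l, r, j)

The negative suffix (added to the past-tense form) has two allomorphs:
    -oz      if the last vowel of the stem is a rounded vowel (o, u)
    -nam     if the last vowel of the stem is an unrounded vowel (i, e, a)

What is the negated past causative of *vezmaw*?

*vezmaw* — final sound /w/ (a consonant) → -giz → *vezmawgiz*.
The causative form *vezmawgiz* — final consonant /z/ (coronal) → -idi → *vezmawgizidi*.
The past-tense form *vezmawgizidi* — last vowel /i/ (an unrounded vowel) → -nam → *vezmawgizidinam*.

vezmawgizidinam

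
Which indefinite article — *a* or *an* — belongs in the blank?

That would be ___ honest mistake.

an

The indefinite article is chosen by the initial *sound* of the following word, not its spelling.
*honest* begins with the sound /ɒ/ (silent h) — a vowel sound.
So the article is *an*: That would be an honest mistake.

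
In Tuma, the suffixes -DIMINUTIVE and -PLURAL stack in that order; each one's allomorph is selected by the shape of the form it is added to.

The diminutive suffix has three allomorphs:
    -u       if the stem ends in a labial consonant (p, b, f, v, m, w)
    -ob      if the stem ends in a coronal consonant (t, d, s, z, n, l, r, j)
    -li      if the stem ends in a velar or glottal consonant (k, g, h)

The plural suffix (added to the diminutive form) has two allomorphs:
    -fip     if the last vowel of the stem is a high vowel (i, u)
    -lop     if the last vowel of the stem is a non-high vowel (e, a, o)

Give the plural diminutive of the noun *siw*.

*siw* — final consonant /w/ (labial) → -u → *siwu*.
Since the last vowel of the diminutive form *siwu* is /u/ (a high vowel), it takes -fip, giving *siwufip*.

siwufip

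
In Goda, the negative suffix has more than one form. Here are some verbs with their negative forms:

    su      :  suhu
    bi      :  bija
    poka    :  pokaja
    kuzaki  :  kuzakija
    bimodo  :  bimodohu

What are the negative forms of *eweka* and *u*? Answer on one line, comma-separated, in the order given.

Looking at the last vowel of each stem: -hu when the last vowel of the stem is a rounded vowel (*su*, *bimodo*); -ja when the last vowel of the stem is an unrounded vowel (*bi*, *poka*, *kuzaki*).
Since the last vowel of *eweka* is /a/ (an unrounded vowel), it takes -ja, giving *ewekaja*.
*u* — last vowel /u/ (a rounded vowel) → -hu → *uhu*.

ewekaja, uhu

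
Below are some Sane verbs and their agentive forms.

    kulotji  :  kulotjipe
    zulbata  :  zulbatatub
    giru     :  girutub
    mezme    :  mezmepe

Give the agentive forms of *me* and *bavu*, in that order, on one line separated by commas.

mepe, bavutub

The suffix is conditioned by the last vowel: -pe when the last vowel of the stem is a front vowel (*kulotji*, *mezme*); -tub when the last vowel of the stem is a back vowel (*zulbata*, *giru*).
The last vowel of *me* is /e/, which is a front vowel, so the suffix is -pe, giving *mepe*.
The last vowel of *bavu* is /u/, which is a back vowel, so the suffix is -tub, giving *bavutub*.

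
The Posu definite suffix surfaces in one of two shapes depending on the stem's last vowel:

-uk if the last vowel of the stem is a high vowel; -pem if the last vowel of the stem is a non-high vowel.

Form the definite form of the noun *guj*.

*guj* — last vowel /u/ (a high vowel) → -uk → *gujuk*.

gujuk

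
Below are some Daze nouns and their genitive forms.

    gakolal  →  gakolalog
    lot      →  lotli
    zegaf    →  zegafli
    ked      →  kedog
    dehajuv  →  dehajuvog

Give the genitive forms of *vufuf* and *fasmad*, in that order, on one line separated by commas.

The pattern is voicing of the final consonant: -li when the stem ends in a voiceless consonant (*lot*, *zegaf*); -og when the stem ends in a voiced consonant (*gakolal*, *ked*, *dehajuv*).
*vufuf* — final consonant /f/ (voiceless) → -li → *vufufli*.
*fasmad* — final consonant /d/ (voiced) → -og → *fasmadog*.

vufufli, fasmadog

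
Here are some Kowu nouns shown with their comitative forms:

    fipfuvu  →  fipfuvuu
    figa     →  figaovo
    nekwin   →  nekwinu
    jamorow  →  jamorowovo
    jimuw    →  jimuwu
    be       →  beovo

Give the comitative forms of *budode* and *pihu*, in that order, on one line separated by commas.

The suffix is conditioned by the last vowel: -u when the last vowel of the stem is a high vowel (*fipfuvu*, *nekwin*, *jimuw*); -ovo when the last vowel of the stem is a non-high vowel (*figa*, *jamorow*, *be*).
*budode* — last vowel /e/ (a non-high vowel) → -ovo → *budodeovo*.
The last vowel of *pihu* is /u/, which is a high vowel, so the suffix is -u, giving *pihuu*.

budodeovo, pihuu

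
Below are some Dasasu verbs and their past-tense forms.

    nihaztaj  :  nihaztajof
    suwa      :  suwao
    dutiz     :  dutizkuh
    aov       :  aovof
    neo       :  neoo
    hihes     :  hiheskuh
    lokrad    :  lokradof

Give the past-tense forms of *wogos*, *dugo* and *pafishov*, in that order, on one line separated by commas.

The suffix is conditioned by the final sound: -kuh when the stem ends in a sibilant (*dutiz*, *hihes*); -of when the stem ends in a non-sibilant consonant (*nihaztaj*, *aov*, *lokrad*); -o when the stem ends in a vowel (*suwa*, *neo*).
*wogos* — final sound /s/ (a sibilant) → -kuh → *wogoskuh*.
*dugo* — final sound /o/ (a vowel) → -o → *dugoo*.
*pafishov* — final sound /v/ (a non-sibilant consonant) → -of → *pafishovof*.

wogoskuh, dugoo, pafishovof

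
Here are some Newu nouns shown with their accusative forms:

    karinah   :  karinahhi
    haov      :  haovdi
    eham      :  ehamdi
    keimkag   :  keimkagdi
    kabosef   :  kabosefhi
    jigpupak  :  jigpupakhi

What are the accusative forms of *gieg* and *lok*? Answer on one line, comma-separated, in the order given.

Looking at the final consonant of each stem: -hi when the stem ends in a voiceless consonant (*karinah*, *kabosef*, *jigpupak*); -di when the stem ends in a voiced consonant (*haov*, *eham*, *keimkag*).
The final consonant of *gieg* is /g/, which is voiced, so the suffix is -di, giving *giegdi*.
Since the final consonant of *lok* is /k/ (voiceless), it takes -hi, giving *lokhi*.

giegdi, lokhi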